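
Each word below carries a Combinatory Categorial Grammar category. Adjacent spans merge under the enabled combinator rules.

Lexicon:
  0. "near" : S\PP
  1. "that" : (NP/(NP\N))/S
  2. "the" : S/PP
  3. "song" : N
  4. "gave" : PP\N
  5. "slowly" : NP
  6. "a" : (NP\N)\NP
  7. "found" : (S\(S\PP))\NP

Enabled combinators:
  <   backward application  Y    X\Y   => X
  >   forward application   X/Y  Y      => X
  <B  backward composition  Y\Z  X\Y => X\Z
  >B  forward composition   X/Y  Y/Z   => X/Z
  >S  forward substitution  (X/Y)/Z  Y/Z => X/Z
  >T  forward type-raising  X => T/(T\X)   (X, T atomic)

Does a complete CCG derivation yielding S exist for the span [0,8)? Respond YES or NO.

[0,8] S   <
  [0,1] "near" : S\PP
  [1,8] S\(S\PP)   <
    [1,7] NP   >
      [1,5] NP/(NP\N)   >
        [1,2] "that" : (NP/(NP\N))/S
        [2,5] S   >
          [2,3] "the" : S/PP
          [3,5] PP   >
            [3,4] PP/(PP\N)   >T
              [3,4] "song" : N
            [4,5] "gave" : PP\N
      [5,7] NP\N   <
        [5,6] "slowly" : NP
        [6,7] "a" : (NP\N)\NP
    [7,8] "found" : (S\(S\PP))\NP

YES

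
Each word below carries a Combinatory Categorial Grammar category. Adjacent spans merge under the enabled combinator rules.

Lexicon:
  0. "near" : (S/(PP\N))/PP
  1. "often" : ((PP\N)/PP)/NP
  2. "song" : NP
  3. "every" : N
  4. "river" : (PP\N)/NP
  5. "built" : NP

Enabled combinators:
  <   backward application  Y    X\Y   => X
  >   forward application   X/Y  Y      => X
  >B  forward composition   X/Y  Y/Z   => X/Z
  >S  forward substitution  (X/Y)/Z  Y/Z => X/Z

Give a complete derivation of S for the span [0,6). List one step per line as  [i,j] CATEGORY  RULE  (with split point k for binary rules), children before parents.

[0,1] (S/(PP\N))/PP  lex  "near"
[1,2] ((PP\N)/PP)/NP  lex  "often"
[2,3] NP  lex  "song"
[1,3] (PP\N)/PP  >  k=2
[0,3] S/PP  >S  k=1
[3,4] N  lex  "every"
[4,5] (PP\N)/NP  lex  "river"
[5,6] NP  lex  "built"
[4,6] PP\N  >  k=5
[3,6] PP  <  k=4
[0,6] S  >  k=3

[0,6] S   >
  [0,3] S/PP   >S
    [0,1] "near" : (S/(PP\N))/PP
    [1,3] (PP\N)/PP   >
      [1,2] "often" : ((PP\N)/PP)/NP
      [2,3] "song" : NP
  [3,6] PP   <
    [3,4] "every" : N
    [4,6] PP\N   >
      [4,5] "river" : (PP\N)/NP
      [5,6] "built" : NP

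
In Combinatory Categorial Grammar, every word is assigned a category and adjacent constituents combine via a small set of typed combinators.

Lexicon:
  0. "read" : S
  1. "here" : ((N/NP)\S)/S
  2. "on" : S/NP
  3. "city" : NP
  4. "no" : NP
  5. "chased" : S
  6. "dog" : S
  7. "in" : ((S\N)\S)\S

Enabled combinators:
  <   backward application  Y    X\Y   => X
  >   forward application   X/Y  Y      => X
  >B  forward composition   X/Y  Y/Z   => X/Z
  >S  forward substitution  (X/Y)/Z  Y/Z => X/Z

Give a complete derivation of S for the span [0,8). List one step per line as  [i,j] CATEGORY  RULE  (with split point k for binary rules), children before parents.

[0,1] S  lex  "read"
[1,2] ((N/NP)\S)/S  lex  "here"
[2,3] S/NP  lex  "on"
[3,4] NP  lex  "city"
[2,4] S  >  k=3
[1,4] (N/NP)\S  >  k=2
[0,4] N/NP  <  k=1
[4,5] NP  lex  "no"
[0,5] N  >  k=4
[5,6] S  lex  "chased"
[6,7] S  lex  "dog"
[7,8] ((S\N)\S)\S  lex  "in"
[6,8] (S\N)\S  <  k=7
[5,8] S\N  <  k=6
[0,8] S  <  k=5

[0,8] S   <
  [0,5] N   >
    [0,4] N/NP   <
      [0,1] "read" : S
      [1,4] (N/NP)\S   >
        [1,2] "here" : ((N/NP)\S)/S
        [2,4] S   >
          [2,3] "on" : S/NP
          [3,4] "city" : NP
    [4,5] "no" : NP
  [5,8] S\N   <
    [5,6] "chased" : S
    [6,8] (S\N)\S   <
      [6,7] "dog" : S
      [7,8] "in" : ((S\N)\S)\S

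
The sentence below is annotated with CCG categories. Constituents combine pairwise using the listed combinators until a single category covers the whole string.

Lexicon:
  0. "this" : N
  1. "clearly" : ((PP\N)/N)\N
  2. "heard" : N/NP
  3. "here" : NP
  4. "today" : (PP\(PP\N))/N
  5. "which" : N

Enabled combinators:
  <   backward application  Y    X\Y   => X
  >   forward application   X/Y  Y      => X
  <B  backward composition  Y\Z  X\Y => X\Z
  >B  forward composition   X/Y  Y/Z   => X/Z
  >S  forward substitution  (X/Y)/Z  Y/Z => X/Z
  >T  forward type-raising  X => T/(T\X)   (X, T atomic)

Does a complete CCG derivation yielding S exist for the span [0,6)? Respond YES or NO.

N ((PP\N)/N)\N N/NP NP (PP\(PP\N))/N N
CKY chart[0,6] = {N/(N\PP), NP/(NP\PP), PP, PP/(PP\PP), S/(S\PP)}; S ∉ chart

NO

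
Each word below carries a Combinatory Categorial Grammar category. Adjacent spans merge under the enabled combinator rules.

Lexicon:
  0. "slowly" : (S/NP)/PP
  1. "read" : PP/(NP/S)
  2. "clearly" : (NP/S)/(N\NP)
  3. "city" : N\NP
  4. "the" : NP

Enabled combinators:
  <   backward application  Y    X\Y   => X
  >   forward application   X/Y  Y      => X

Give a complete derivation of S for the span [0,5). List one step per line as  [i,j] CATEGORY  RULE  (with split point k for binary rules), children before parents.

[0,5] S   >
  [0,4] S/NP   >
    [0,1] "slowly" : (S/NP)/PP
    [1,4] PP   >
      [1,2] "read" : PP/(NP/S)
      [2,4] NP/S   >
        [2,3] "clearly" : (NP/S)/(N\NP)
        [3,4] "city" : N\NP
  [4,5] "the" : NP

[0,1] (S/NP)/PP  lex  "slowly"
[1,2] PP/(NP/S)  lex  "read"
[2,3] (NP/S)/(N\NP)  lex  "clearly"
[3,4] N\NP  lex  "city"
[2,4] NP/S  >  k=3
[1,4] PP  >  k=2
[0,4] S/NP  >  k=1
[4,5] NP  lex  "the"
[0,5] S  >  k=4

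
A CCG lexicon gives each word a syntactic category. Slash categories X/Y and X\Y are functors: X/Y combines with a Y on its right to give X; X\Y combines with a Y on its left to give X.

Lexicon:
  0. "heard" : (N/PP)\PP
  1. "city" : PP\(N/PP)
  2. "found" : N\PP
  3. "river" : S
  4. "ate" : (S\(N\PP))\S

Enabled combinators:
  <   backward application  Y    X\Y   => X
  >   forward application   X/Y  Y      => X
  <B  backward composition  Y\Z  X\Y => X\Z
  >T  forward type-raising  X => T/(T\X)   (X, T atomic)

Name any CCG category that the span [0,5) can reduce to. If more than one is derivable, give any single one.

S

[0,5] S   <
  [0,3] N\PP   <B
    [0,2] PP\PP   <B
      [0,1] "heard" : (N/PP)\PP
      [1,2] "city" : PP\(N/PP)
    [2,3] "found" : N\PP
  [3,5] S\(N\PP)   <
    [3,4] "river" : S
    [4,5] "ate" : (S\(N\PP))\S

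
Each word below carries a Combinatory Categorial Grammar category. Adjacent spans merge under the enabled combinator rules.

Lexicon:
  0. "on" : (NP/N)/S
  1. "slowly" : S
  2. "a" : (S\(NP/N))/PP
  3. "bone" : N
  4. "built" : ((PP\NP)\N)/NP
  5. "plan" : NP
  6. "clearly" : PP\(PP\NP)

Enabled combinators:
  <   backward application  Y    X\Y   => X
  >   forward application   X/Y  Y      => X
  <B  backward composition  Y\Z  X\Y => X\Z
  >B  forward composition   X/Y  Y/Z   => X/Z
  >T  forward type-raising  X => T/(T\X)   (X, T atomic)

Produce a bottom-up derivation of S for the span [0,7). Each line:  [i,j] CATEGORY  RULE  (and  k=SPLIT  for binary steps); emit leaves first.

[0,7] S   <
  [0,2] NP/N   >
    [0,1] "on" : (NP/N)/S
    [1,2] "slowly" : S
  [2,7] S\(NP/N)   >
    [2,3] "a" : (S\(NP/N))/PP
    [3,7] PP   <
      [3,6] PP\NP   <
        [3,4] "bone" : N
        [4,6] (PP\NP)\N   >
          [4,5] "built" : ((PP\NP)\N)/NP
          [5,6] "plan" : NP
      [6,7] "clearly" : PP\(PP\NP)

[0,1] (NP/N)/S  lex  "on"
[1,2] S  lex  "slowly"
[0,2] NP/N  >  k=1
[2,3] (S\(NP/N))/PP  lex  "a"
[3,4] N  lex  "bone"
[4,5] ((PP\NP)\N)/NP  lex  "built"
[5,6] NP  lex  "plan"
[4,6] (PP\NP)\N  >  k=5
[3,6] PP\NP  <  k=4
[6,7] PP\(PP\NP)  lex  "clearly"
[3,7] PP  <  k=6
[2,7] S\(NP/N)  >  k=3
[0,7] S  <  k=2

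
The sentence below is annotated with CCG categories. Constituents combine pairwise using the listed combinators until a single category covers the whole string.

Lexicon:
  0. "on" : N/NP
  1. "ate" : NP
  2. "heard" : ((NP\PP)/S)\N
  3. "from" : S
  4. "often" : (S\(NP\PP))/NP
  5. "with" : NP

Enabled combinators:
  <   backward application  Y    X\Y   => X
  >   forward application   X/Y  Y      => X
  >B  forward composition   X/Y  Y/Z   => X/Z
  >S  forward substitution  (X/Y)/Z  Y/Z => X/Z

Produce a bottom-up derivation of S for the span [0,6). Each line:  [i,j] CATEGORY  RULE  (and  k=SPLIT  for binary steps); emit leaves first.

[0,1] N/NP  lex  "on"
[1,2] NP  lex  "ate"
[0,2] N  >  k=1
[2,3] ((NP\PP)/S)\N  lex  "heard"
[0,3] (NP\PP)/S  <  k=2
[3,4] S  lex  "from"
[0,4] NP\PP  >  k=3
[4,5] (S\(NP\PP))/NP  lex  "often"
[5,6] NP  lex  "with"
[4,6] S\(NP\PP)  >  k=5
[0,6] S  <  k=4

[0,6] S   <
  [0,4] NP\PP   >
    [0,3] (NP\PP)/S   <
      [0,2] N   >
        [0,1] "on" : N/NP
        [1,2] "ate" : NP
      [2,3] "heard" : ((NP\PP)/S)\N
    [3,4] "from" : S
  [4,6] S\(NP\PP)   >
    [4,5] "often" : (S\(NP\PP))/NP
    [5,6] "with" : NP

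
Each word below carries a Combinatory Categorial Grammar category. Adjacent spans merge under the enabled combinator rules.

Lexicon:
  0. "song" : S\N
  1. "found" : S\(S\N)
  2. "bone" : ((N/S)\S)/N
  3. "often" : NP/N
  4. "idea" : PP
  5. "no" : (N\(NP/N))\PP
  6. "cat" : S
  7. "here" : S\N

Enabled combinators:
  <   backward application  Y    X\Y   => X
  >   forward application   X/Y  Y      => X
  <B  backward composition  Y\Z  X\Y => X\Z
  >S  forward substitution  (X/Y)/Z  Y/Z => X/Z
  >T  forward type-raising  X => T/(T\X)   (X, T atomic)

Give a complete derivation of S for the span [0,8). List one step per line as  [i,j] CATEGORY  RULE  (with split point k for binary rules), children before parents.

[0,8] S   <
  [0,7] N   >
    [0,6] N/S   <
      [0,2] S   <
        [0,1] "song" : S\N
        [1,2] "found" : S\(S\N)
      [2,6] (N/S)\S   >
        [2,3] "bone" : ((N/S)\S)/N
        [3,6] N   <
          [3,4] "often" : NP/N
          [4,6] N\(NP/N)   <
            [4,5] "idea" : PP
            [5,6] "no" : (N\(NP/N))\PP
    [6,7] "cat" : S
  [7,8] "here" : S\N

[0,1] S\N  lex  "song"
[1,2] S\(S\N)  lex  "found"
[0,2] S  <  k=1
[2,3] ((N/S)\S)/N  lex  "bone"
[3,4] NP/N  lex  "often"
[4,5] PP  lex  "idea"
[5,6] (N\(NP/N))\PP  lex  "no"
[4,6] N\(NP/N)  <  k=5
[3,6] N  <  k=4
[2,6] (N/S)\S  >  k=3
[0,6] N/S  <  k=2
[6,7] S  lex  "cat"
[0,7] N  >  k=6
[7,8] S\N  lex  "here"
[0,8] S  <  k=7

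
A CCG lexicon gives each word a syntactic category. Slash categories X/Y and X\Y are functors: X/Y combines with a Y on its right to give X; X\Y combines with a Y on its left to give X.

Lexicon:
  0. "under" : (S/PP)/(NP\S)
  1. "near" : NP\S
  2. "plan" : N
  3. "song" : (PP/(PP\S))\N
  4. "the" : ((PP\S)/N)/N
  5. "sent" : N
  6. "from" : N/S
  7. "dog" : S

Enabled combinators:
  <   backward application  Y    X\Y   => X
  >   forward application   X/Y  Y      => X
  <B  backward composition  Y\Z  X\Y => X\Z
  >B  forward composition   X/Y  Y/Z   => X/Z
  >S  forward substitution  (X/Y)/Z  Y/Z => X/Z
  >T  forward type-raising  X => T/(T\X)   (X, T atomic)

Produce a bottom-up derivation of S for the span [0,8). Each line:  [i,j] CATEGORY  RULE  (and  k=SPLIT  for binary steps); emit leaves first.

[0,8] S   >
  [0,2] S/PP   >
    [0,1] "under" : (S/PP)/(NP\S)
    [1,2] "near" : NP\S
  [2,8] PP   >
    [2,4] PP/(PP\S)   <
      [2,3] "plan" : N
      [3,4] "song" : (PP/(PP\S))\N
    [4,8] PP\S   >
      [4,6] (PP\S)/N   >
        [4,5] "the" : ((PP\S)/N)/N
        [5,6] "sent" : N
      [6,8] N   >
        [6,7] "from" : N/S
        [7,8] "dog" : S

[0,1] (S/PP)/(NP\S)  lex  "under"
[1,2] NP\S  lex  "near"
[0,2] S/PP  >  k=1
[2,3] N  lex  "plan"
[3,4] (PP/(PP\S))\N  lex  "song"
[2,4] PP/(PP\S)  <  k=3
[4,5] ((PP\S)/N)/N  lex  "the"
[5,6] N  lex  "sent"
[4,6] (PP\S)/N  >  k=5
[6,7] N/S  lex  "from"
[7,8] S  lex  "dog"
[6,8] N  >  k=7
[4,8] PP\S  >  k=6
[2,8] PP  >  k=4
[0,8] S  >  k=2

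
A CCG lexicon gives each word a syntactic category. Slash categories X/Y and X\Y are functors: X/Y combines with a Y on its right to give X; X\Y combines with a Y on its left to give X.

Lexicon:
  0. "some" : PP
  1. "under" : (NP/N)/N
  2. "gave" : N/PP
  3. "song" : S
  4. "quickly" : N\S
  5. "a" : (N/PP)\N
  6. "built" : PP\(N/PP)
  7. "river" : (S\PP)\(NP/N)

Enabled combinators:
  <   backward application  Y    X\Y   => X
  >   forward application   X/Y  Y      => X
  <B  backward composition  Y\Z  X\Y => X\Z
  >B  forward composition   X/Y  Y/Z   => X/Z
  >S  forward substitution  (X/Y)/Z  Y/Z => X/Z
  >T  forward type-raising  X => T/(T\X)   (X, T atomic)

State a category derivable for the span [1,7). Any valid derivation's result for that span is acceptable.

NP/N

[0,8] S   >
  [0,1] S/(S\PP)   >T
    [0,1] "some" : PP
  [1,8] S\PP   <
    [1,7] NP/N   >
      [1,2] "under" : (NP/N)/N
      [2,7] N   >
        [2,3] "gave" : N/PP
        [3,7] PP   <
          [3,6] N/PP   <
            [3,5] N   >
              [3,4] N/(N\S)   >T
                [3,4] "song" : S
              [4,5] "quickly" : N\S
            [5,6] "a" : (N/PP)\N
          [6,7] "built" : PP\(N/PP)
    [7,8] "river" : (S\PP)\(NP/N)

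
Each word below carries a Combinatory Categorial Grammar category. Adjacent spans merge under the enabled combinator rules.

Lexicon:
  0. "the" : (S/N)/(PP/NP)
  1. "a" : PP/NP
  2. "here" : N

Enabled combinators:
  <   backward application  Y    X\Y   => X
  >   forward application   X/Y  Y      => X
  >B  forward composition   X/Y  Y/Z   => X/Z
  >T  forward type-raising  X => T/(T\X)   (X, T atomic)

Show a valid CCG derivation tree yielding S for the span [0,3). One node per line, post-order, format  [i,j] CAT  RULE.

[0,1] (S/N)/(PP/NP)  lex  "the"
[1,2] PP/NP  lex  "a"
[0,2] S/N  >  k=1
[2,3] N  lex  "here"
[0,3] S  >  k=2

[0,3] S   >
  [0,2] S/N   >
    [0,1] "the" : (S/N)/(PP/NP)
    [1,2] "a" : PP/NP
  [2,3] "here" : N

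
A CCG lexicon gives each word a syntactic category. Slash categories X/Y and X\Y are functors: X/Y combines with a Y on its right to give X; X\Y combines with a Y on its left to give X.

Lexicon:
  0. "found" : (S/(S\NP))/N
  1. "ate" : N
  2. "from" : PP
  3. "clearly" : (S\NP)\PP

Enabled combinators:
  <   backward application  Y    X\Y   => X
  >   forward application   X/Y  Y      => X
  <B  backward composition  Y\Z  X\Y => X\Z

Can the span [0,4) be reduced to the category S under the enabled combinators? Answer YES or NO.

YES

[0,4] S   >
  [0,2] S/(S\NP)   >
    [0,1] "found" : (S/(S\NP))/N
    [1,2] "ate" : N
  [2,4] S\NP   <
    [2,3] "from" : PP
    [3,4] "clearly" : (S\NP)\PP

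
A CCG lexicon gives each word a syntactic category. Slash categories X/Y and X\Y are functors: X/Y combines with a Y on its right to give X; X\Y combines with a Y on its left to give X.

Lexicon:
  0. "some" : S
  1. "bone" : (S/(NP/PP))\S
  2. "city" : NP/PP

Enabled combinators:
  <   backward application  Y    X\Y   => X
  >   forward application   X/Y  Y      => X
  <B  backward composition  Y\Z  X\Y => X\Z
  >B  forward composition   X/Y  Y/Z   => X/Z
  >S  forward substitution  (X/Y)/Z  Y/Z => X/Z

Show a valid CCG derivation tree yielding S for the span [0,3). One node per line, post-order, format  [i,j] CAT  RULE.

[0,1] S  lex  "some"
[1,2] (S/(NP/PP))\S  lex  "bone"
[0,2] S/(NP/PP)  <  k=1
[2,3] NP/PP  lex  "city"
[0,3] S  >  k=2

[0,3] S   >
  [0,2] S/(NP/PP)   <
    [0,1] "some" : S
    [1,2] "bone" : (S/(NP/PP))\S
  [2,3] "city" : NP/PP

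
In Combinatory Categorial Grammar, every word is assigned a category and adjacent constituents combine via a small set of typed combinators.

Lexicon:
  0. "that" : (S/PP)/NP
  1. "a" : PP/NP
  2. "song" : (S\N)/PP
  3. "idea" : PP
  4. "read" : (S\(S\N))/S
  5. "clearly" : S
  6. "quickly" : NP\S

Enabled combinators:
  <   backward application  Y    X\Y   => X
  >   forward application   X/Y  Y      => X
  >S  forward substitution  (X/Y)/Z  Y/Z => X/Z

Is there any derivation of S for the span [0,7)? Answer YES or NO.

[0,7] S   >
  [0,2] S/NP   >S
    [0,1] "that" : (S/PP)/NP
    [1,2] "a" : PP/NP
  [2,7] NP   <
    [2,6] S   <
      [2,4] S\N   >
        [2,3] "song" : (S\N)/PP
        [3,4] "idea" : PP
      [4,6] S\(S\N)   >
        [4,5] "read" : (S\(S\N))/S
        [5,6] "clearly" : S
    [6,7] "quickly" : NP\S

YES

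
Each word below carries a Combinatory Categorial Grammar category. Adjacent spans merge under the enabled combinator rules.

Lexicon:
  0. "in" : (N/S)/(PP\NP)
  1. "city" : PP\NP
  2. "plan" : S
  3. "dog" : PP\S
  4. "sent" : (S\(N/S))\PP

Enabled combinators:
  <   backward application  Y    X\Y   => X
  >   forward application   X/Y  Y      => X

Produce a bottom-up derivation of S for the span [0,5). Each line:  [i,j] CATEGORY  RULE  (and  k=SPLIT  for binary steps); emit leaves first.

[0,5] S   <
  [0,2] N/S   >
    [0,1] "in" : (N/S)/(PP\NP)
    [1,2] "city" : PP\NP
  [2,5] S\(N/S)   <
    [2,4] PP   <
      [2,3] "plan" : S
      [3,4] "dog" : PP\S
    [4,5] "sent" : (S\(N/S))\PP

[0,1] (N/S)/(PP\NP)  lex  "in"
[1,2] PP\NP  lex  "city"
[0,2] N/S  >  k=1
[2,3] S  lex  "plan"
[3,4] PP\S  lex  "dog"
[2,4] PP  <  k=3
[4,5] (S\(N/S))\PP  lex  "sent"
[2,5] S\(N/S)  <  k=4
[0,5] S  <  k=2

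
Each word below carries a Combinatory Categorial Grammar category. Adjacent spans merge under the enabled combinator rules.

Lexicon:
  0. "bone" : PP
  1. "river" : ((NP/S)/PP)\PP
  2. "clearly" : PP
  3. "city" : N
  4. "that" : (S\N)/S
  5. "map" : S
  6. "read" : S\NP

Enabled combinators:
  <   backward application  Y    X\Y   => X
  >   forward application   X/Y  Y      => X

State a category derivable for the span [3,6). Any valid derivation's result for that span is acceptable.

[0,7] S   <
  [0,6] NP   >
    [0,3] NP/S   >
      [0,2] (NP/S)/PP   <
        [0,1] "bone" : PP
        [1,2] "river" : ((NP/S)/PP)\PP
      [2,3] "clearly" : PP
    [3,6] S   <
      [3,4] "city" : N
      [4,6] S\N   >
        [4,5] "that" : (S\N)/S
        [5,6] "map" : S
  [6,7] "read" : S\NP

S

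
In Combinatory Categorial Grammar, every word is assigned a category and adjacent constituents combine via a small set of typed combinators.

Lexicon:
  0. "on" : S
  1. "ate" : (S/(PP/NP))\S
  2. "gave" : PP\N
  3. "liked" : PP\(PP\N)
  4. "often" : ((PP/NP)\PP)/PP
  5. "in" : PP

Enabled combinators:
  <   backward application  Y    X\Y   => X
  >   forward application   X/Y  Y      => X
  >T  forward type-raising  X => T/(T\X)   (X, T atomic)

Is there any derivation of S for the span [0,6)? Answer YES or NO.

[0,6] S   >
  [0,2] S/(PP/NP)   <
    [0,1] "on" : S
    [1,2] "ate" : (S/(PP/NP))\S
  [2,6] PP/NP   <
    [2,4] PP   <
      [2,3] "gave" : PP\N
      [3,4] "liked" : PP\(PP\N)
    [4,6] (PP/NP)\PP   >
      [4,5] "often" : ((PP/NP)\PP)/PP
      [5,6] "in" : PP

YES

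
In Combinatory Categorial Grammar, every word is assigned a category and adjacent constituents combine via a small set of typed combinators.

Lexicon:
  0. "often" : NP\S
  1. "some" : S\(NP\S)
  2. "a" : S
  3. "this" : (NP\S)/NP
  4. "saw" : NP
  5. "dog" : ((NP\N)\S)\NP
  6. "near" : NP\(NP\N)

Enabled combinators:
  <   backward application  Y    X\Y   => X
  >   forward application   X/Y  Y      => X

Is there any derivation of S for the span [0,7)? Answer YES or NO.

NO

NP\S S\(NP\S) S (NP\S)/NP NP ((NP\N)\S)\NP NP\(NP\N)
CKY chart[0,7] = {NP}; S ∉ chart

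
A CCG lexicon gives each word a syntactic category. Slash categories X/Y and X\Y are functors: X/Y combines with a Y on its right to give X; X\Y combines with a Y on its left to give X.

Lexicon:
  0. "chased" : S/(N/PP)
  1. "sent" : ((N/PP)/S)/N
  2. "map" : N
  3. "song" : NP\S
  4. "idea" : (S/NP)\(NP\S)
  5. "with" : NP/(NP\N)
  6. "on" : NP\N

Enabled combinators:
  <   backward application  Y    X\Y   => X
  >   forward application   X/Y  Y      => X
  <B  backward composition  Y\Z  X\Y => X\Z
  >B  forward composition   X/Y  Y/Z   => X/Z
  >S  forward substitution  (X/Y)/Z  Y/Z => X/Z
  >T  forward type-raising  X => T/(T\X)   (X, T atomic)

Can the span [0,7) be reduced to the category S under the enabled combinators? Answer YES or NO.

YES

[0,7] S   >
  [0,1] "chased" : S/(N/PP)
  [1,7] N/PP   >
    [1,3] (N/PP)/S   >
      [1,2] "sent" : ((N/PP)/S)/N
      [2,3] "map" : N
    [3,7] S   >
      [3,5] S/NP   <
        [3,4] "song" : NP\S
        [4,5] "idea" : (S/NP)\(NP\S)
      [5,7] NP   >
        [5,6] "with" : NP/(NP\N)
        [6,7] "on" : NP\N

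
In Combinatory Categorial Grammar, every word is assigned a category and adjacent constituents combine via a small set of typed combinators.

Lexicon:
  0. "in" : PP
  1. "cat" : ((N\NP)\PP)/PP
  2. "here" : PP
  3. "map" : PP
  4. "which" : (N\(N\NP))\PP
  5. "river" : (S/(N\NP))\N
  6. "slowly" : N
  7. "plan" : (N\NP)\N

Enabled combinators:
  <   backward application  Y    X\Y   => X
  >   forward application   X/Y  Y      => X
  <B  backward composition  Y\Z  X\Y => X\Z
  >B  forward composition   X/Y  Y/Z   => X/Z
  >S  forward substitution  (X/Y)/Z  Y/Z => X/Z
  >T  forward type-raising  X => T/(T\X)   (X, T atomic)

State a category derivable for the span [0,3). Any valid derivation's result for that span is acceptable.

N\NP

[0,8] S   >
  [0,6] S/(N\NP)   <
    [0,5] N   <
      [0,3] N\NP   <
        [0,1] "in" : PP
        [1,3] (N\NP)\PP   >
          [1,2] "cat" : ((N\NP)\PP)/PP
          [2,3] "here" : PP
      [3,5] N\(N\NP)   <
        [3,4] "map" : PP
        [4,5] "which" : (N\(N\NP))\PP
    [5,6] "river" : (S/(N\NP))\N
  [6,8] N\NP   <
    [6,7] "slowly" : N
    [7,8] "plan" : (N\NP)\N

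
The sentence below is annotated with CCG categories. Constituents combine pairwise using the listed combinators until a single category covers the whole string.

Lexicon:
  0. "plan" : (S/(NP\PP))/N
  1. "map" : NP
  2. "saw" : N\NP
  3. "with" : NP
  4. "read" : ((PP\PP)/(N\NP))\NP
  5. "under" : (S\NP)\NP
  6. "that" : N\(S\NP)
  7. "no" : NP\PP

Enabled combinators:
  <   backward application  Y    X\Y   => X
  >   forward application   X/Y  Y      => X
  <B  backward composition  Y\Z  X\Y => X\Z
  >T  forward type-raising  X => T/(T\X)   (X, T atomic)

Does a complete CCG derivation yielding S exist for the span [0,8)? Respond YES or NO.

[0,8] S   >
  [0,3] S/(NP\PP)   >
    [0,1] "plan" : (S/(NP\PP))/N
    [1,3] N   <
      [1,2] "map" : NP
      [2,3] "saw" : N\NP
  [3,8] NP\PP   <B
    [3,7] PP\PP   >
      [3,5] (PP\PP)/(N\NP)   <
        [3,4] "with" : NP
        [4,5] "read" : ((PP\PP)/(N\NP))\NP
      [5,7] N\NP   <B
        [5,6] "under" : (S\NP)\NP
        [6,7] "that" : N\(S\NP)
    [7,8] "no" : NP\PP

YES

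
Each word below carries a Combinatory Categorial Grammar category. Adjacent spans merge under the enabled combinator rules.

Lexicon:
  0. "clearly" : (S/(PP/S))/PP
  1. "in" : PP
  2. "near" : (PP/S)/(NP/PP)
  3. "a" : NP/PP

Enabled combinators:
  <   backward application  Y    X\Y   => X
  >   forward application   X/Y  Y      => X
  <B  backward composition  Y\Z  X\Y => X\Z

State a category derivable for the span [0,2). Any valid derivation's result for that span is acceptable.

[0,4] S   >
  [0,2] S/(PP/S)   >
    [0,1] "clearly" : (S/(PP/S))/PP
    [1,2] "in" : PP
  [2,4] PP/S   >
    [2,3] "near" : (PP/S)/(NP/PP)
    [3,4] "a" : NP/PP

S/(PP/S)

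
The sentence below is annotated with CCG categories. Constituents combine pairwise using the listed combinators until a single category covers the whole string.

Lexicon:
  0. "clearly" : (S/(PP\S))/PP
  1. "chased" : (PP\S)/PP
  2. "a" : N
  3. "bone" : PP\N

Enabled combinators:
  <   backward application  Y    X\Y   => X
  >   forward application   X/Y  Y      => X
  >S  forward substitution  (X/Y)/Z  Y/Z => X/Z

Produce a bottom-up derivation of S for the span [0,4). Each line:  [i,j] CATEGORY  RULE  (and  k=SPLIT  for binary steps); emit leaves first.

[0,1] (S/(PP\S))/PP  lex  "clearly"
[1,2] (PP\S)/PP  lex  "chased"
[0,2] S/PP  >S  k=1
[2,3] N  lex  "a"
[3,4] PP\N  lex  "bone"
[2,4] PP  <  k=3
[0,4] S  >  k=2

[0,4] S   >
  [0,2] S/PP   >S
    [0,1] "clearly" : (S/(PP\S))/PP
    [1,2] "chased" : (PP\S)/PP
  [2,4] PP   <
    [2,3] "a" : N
    [3,4] "bone" : PP\N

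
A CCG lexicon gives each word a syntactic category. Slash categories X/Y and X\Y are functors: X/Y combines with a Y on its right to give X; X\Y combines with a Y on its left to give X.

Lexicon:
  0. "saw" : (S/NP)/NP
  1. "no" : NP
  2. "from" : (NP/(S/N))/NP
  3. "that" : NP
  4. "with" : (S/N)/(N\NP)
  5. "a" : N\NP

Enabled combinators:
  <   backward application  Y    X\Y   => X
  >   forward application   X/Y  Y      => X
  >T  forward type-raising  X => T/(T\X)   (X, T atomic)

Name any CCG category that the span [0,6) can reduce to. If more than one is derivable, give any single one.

[0,6] S   >
  [0,2] S/NP   >
    [0,1] "saw" : (S/NP)/NP
    [1,2] "no" : NP
  [2,6] NP   >
    [2,4] NP/(S/N)   >
      [2,3] "from" : (NP/(S/N))/NP
      [3,4] "that" : NP
    [4,6] S/N   >
      [4,5] "with" : (S/N)/(N\NP)
      [5,6] "a" : N\NP

S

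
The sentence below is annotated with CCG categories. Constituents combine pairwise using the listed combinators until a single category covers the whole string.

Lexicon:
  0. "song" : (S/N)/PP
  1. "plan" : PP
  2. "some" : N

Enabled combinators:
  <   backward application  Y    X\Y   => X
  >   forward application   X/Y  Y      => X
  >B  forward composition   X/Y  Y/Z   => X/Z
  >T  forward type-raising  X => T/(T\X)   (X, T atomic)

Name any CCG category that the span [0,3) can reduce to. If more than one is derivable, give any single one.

S

[0,3] S   >
  [0,2] S/N   >
    [0,1] "song" : (S/N)/PP
    [1,2] "plan" : PP
  [2,3] "some" : N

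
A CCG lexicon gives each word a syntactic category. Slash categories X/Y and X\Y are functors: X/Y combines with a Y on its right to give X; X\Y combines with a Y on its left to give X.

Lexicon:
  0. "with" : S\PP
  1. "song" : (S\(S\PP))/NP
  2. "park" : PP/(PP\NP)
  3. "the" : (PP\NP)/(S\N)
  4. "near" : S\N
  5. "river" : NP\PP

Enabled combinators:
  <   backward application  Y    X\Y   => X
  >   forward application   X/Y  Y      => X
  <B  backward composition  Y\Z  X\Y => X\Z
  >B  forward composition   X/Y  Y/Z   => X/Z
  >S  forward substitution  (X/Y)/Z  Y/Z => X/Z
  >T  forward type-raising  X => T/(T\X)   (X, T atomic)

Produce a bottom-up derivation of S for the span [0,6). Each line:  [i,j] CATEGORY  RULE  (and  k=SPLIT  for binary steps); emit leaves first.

[0,1] S\PP  lex  "with"
[1,2] (S\(S\PP))/NP  lex  "song"
[2,3] PP/(PP\NP)  lex  "park"
[3,4] (PP\NP)/(S\N)  lex  "the"
[4,5] S\N  lex  "near"
[3,5] PP\NP  >  k=4
[2,5] PP  >  k=3
[5,6] NP\PP  lex  "river"
[2,6] NP  <  k=5
[1,6] S\(S\PP)  >  k=2
[0,6] S  <  k=1

[0,6] S   <
  [0,1] "with" : S\PP
  [1,6] S\(S\PP)   >
    [1,2] "song" : (S\(S\PP))/NP
    [2,6] NP   <
      [2,5] PP   >
        [2,3] "park" : PP/(PP\NP)
        [3,5] PP\NP   >
          [3,4] "the" : (PP\NP)/(S\N)
          [4,5] "near" : S\N
      [5,6] "river" : NP\PP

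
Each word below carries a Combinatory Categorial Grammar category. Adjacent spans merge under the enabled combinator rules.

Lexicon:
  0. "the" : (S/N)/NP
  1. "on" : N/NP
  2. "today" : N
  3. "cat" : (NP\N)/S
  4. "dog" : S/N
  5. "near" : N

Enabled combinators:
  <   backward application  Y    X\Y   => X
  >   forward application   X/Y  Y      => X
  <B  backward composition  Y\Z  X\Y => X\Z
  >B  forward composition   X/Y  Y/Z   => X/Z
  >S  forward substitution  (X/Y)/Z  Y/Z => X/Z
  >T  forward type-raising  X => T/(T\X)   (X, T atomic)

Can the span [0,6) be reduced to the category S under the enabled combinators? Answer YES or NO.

YES

[0,6] S   >
  [0,2] S/NP   >S
    [0,1] "the" : (S/N)/NP
    [1,2] "on" : N/NP
  [2,6] NP   <
    [2,3] "today" : N
    [3,6] NP\N   >
      [3,4] "cat" : (NP\N)/S
      [4,6] S   >
        [4,5] "dog" : S/N
        [5,6] "near" : N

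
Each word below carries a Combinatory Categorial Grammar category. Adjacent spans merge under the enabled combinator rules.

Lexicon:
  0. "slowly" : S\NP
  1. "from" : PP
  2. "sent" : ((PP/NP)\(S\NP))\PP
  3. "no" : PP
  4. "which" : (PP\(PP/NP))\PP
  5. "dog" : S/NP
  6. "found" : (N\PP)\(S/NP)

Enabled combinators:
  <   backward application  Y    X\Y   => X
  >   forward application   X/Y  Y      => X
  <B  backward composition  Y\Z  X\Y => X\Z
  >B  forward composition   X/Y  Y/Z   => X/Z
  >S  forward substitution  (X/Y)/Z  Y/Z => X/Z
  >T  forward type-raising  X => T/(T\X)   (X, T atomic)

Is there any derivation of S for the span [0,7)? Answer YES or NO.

NO

S\NP PP ((PP/NP)\(S\NP))\PP PP (PP\(PP/NP))\PP S/NP (N\PP)\(S/NP)
CKY chart[0,7] = {N, N/(N\N), NP/(NP\N), PP/(PP\N), S/(S\N)}; S ∉ chart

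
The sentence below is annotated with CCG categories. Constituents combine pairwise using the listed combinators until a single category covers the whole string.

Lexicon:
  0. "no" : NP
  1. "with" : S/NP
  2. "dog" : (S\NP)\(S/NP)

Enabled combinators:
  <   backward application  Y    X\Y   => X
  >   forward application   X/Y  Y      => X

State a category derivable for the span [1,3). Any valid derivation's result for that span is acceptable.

[0,3] S   <
  [0,1] "no" : NP
  [1,3] S\NP   <
    [1,2] "with" : S/NP
    [2,3] "dog" : (S\NP)\(S/NP)

S\NP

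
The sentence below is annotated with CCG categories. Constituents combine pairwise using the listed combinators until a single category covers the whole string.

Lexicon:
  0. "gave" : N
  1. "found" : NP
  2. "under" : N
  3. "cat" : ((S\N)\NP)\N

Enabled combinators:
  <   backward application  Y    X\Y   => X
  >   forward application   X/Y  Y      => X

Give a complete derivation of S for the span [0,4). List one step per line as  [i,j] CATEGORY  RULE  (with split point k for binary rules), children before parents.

[0,4] S   <
  [0,1] "gave" : N
  [1,4] S\N   <
    [1,2] "found" : NP
    [2,4] (S\N)\NP   <
      [2,3] "under" : N
      [3,4] "cat" : ((S\N)\NP)\N

[0,1] N  lex  "gave"
[1,2] NP  lex  "found"
[2,3] N  lex  "under"
[3,4] ((S\N)\NP)\N  lex  "cat"
[2,4] (S\N)\NP  <  k=3
[1,4] S\N  <  k=2
[0,4] S  <  k=1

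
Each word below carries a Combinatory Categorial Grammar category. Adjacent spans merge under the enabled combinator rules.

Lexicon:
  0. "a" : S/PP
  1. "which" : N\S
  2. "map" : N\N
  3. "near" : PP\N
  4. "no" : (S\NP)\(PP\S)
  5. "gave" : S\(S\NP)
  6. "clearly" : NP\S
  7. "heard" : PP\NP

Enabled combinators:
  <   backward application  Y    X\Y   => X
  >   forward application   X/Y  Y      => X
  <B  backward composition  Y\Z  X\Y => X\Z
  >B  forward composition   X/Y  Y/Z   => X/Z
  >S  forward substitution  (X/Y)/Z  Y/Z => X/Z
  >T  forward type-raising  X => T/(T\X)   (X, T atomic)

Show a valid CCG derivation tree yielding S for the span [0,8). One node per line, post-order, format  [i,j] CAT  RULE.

[0,8] S   >
  [0,1] "a" : S/PP
  [1,8] PP   <
    [1,6] S   <
      [1,5] S\NP   <
        [1,4] PP\S   <B
          [1,3] N\S   <B
            [1,2] "which" : N\S
            [2,3] "map" : N\N
          [3,4] "near" : PP\N
        [4,5] "no" : (S\NP)\(PP\S)
      [5,6] "gave" : S\(S\NP)
    [6,8] PP\S   <B
      [6,7] "clearly" : NP\S
      [7,8] "heard" : PP\NP

[0,1] S/PP  lex  "a"
[1,2] N\S  lex  "which"
[2,3] N\N  lex  "map"
[1,3] N\S  <B  k=2
[3,4] PP\N  lex  "near"
[1,4] PP\S  <B  k=3
[4,5] (S\NP)\(PP\S)  lex  "no"
[1,5] S\NP  <  k=4
[5,6] S\(S\NP)  lex  "gave"
[1,6] S  <  k=5
[6,7] NP\S  lex  "clearly"
[7,8] PP\NP  lex  "heard"
[6,8] PP\S  <B  k=7
[1,8] PP  <  k=6
[0,8] S  >  k=1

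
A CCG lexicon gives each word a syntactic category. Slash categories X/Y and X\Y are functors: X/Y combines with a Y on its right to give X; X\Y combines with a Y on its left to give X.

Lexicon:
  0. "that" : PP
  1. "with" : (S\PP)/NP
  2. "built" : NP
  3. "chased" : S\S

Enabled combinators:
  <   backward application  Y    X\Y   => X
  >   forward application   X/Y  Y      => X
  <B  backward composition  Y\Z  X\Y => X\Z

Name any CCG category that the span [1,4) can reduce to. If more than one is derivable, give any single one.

[0,4] S   <
  [0,1] "that" : PP
  [1,4] S\PP   <B
    [1,3] S\PP   >
      [1,2] "with" : (S\PP)/NP
      [2,3] "built" : NP
    [3,4] "chased" : S\S

S\PP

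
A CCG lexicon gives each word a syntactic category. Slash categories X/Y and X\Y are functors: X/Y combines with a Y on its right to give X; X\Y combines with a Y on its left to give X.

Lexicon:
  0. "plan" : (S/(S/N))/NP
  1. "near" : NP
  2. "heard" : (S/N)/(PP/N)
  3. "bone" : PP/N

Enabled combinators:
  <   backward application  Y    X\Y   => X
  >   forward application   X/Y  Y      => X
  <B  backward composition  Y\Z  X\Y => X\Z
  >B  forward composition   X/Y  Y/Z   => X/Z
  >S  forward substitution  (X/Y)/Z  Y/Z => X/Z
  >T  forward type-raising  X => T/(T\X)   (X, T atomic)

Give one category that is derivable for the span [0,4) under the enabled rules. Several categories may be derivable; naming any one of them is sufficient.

[0,4] S   >
  [0,2] S/(S/N)   >
    [0,1] "plan" : (S/(S/N))/NP
    [1,2] "near" : NP
  [2,4] S/N   >
    [2,3] "heard" : (S/N)/(PP/N)
    [3,4] "bone" : PP/N

S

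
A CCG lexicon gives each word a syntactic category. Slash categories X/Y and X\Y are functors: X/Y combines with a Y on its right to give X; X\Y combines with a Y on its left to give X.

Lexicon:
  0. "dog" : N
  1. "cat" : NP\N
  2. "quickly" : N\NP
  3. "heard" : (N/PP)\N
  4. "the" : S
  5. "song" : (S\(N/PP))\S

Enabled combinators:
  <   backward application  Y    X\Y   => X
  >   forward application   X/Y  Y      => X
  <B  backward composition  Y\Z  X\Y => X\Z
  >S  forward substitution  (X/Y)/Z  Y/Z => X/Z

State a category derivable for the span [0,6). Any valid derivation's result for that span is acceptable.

S

[0,6] S   <
  [0,2] NP   <
    [0,1] "dog" : N
    [1,2] "cat" : NP\N
  [2,6] S\NP   <B
    [2,3] "quickly" : N\NP
    [3,6] S\N   <B
      [3,4] "heard" : (N/PP)\N
      [4,6] S\(N/PP)   <
        [4,5] "the" : S
        [5,6] "song" : (S\(N/PP))\S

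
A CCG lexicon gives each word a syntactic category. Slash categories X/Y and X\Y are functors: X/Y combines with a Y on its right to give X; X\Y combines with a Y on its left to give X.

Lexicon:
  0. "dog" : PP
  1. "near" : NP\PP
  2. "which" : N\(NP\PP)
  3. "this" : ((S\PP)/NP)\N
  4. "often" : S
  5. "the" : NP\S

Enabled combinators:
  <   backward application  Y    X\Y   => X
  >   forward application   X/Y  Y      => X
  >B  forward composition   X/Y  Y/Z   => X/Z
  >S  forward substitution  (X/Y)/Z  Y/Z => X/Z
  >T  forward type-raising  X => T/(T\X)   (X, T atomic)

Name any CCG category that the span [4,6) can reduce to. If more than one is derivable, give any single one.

[0,6] S   <
  [0,1] "dog" : PP
  [1,6] S\PP   >
    [1,4] (S\PP)/NP   <
      [1,3] N   <
        [1,2] "near" : NP\PP
        [2,3] "which" : N\(NP\PP)
      [3,4] "this" : ((S\PP)/NP)\N
    [4,6] NP   <
      [4,5] "often" : S
      [5,6] "the" : NP\S

NP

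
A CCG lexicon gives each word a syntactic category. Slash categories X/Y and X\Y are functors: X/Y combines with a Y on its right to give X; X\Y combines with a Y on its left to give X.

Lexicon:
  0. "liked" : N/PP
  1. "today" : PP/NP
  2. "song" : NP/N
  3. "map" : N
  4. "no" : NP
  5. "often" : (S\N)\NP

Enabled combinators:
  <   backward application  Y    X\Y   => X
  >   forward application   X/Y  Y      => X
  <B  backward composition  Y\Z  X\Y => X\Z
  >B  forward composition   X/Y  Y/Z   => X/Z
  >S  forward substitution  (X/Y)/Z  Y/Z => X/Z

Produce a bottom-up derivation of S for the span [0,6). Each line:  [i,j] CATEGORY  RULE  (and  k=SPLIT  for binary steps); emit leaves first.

[0,1] N/PP  lex  "liked"
[1,2] PP/NP  lex  "today"
[2,3] NP/N  lex  "song"
[3,4] N  lex  "map"
[2,4] NP  >  k=3
[1,4] PP  >  k=2
[0,4] N  >  k=1
[4,5] NP  lex  "no"
[5,6] (S\N)\NP  lex  "often"
[4,6] S\N  <  k=5
[0,6] S  <  k=4

[0,6] S   <
  [0,4] N   >
    [0,1] "liked" : N/PP
    [1,4] PP   >
      [1,2] "today" : PP/NP
      [2,4] NP   >
        [2,3] "song" : NP/N
        [3,4] "map" : N
  [4,6] S\N   <
    [4,5] "no" : NP
    [5,6] "often" : (S\N)\NP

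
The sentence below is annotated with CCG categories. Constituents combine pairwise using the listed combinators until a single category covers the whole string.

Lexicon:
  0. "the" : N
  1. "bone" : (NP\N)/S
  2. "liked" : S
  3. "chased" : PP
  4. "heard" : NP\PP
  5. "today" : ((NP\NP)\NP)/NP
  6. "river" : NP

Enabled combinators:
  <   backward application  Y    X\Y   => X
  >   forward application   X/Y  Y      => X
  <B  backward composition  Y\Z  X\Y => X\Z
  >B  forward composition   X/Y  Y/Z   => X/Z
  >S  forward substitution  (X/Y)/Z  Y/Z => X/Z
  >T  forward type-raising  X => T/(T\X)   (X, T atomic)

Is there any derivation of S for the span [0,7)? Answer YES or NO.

N (NP\N)/S S PP NP\PP ((NP\NP)\NP)/NP NP
CKY chart[0,7] = {N/(N\NP), NP, NP/(NP\NP), PP/(PP\NP), S/(S\NP)}; S ∉ chart

NO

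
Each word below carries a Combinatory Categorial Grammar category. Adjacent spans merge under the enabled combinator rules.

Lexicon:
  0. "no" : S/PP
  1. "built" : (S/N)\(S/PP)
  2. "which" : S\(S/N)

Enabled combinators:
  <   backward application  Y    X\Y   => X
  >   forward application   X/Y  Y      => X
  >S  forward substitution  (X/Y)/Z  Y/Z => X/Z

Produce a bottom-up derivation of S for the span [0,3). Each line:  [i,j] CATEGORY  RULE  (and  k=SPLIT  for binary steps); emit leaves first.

[0,1] S/PP  lex  "no"
[1,2] (S/N)\(S/PP)  lex  "built"
[0,2] S/N  <  k=1
[2,3] S\(S/N)  lex  "which"
[0,3] S  <  k=2

[0,3] S   <
  [0,2] S/N   <
    [0,1] "no" : S/PP
    [1,2] "built" : (S/N)\(S/PP)
  [2,3] "which" : S\(S/N)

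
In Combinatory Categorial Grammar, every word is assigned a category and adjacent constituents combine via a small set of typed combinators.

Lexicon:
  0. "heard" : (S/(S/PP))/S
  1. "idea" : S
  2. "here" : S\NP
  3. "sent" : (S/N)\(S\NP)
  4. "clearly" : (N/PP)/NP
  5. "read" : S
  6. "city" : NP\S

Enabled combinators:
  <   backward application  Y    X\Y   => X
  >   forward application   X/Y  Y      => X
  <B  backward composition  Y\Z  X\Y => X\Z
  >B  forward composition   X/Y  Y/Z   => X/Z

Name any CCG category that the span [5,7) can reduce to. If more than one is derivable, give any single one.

NP

[0,7] S   >
  [0,2] S/(S/PP)   >
    [0,1] "heard" : (S/(S/PP))/S
    [1,2] "idea" : S
  [2,7] S/PP   >B
    [2,4] S/N   <
      [2,3] "here" : S\NP
      [3,4] "sent" : (S/N)\(S\NP)
    [4,7] N/PP   >
      [4,5] "clearly" : (N/PP)/NP
      [5,7] NP   <
        [5,6] "read" : S
        [6,7] "city" : NP\S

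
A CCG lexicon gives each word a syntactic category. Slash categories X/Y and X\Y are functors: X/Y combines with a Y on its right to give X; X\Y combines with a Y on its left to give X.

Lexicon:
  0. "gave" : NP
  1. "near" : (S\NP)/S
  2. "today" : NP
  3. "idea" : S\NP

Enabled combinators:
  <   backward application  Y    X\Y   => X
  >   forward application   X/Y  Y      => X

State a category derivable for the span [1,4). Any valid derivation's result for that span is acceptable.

[0,4] S   <
  [0,1] "gave" : NP
  [1,4] S\NP   >
    [1,2] "near" : (S\NP)/S
    [2,4] S   <
      [2,3] "today" : NP
      [3,4] "idea" : S\NP

S\NP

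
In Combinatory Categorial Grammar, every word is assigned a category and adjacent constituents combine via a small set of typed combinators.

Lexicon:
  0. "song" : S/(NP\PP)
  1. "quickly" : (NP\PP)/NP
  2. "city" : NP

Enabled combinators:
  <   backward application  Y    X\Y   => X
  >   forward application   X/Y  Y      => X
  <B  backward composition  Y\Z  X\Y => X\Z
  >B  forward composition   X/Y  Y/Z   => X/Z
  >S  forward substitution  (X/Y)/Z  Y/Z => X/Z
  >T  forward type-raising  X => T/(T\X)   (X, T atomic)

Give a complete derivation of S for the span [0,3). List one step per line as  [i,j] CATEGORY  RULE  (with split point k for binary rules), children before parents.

[0,3] S   >
  [0,2] S/NP   >B
    [0,1] "song" : S/(NP\PP)
    [1,2] "quickly" : (NP\PP)/NP
  [2,3] "city" : NP

[0,1] S/(NP\PP)  lex  "song"
[1,2] (NP\PP)/NP  lex  "quickly"
[0,2] S/NP  >B  k=1
[2,3] NP  lex  "city"
[0,3] S  >  k=2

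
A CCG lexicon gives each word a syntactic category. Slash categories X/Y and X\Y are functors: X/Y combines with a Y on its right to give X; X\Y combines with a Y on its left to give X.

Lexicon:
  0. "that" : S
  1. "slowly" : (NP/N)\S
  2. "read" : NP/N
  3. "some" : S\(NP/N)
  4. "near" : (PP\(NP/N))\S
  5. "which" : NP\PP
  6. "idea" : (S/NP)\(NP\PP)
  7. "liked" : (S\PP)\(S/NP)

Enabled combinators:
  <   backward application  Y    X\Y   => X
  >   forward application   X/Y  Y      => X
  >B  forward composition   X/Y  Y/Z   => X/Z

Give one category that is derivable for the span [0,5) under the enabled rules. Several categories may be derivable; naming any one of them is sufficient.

[0,8] S   <
  [0,5] PP   <
    [0,2] NP/N   <
      [0,1] "that" : S
      [1,2] "slowly" : (NP/N)\S
    [2,5] PP\(NP/N)   <
      [2,4] S   <
        [2,3] "read" : NP/N
        [3,4] "some" : S\(NP/N)
      [4,5] "near" : (PP\(NP/N))\S
  [5,8] S\PP   <
    [5,7] S/NP   <
      [5,6] "which" : NP\PP
      [6,7] "idea" : (S/NP)\(NP\PP)
    [7,8] "liked" : (S\PP)\(S/NP)

PP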